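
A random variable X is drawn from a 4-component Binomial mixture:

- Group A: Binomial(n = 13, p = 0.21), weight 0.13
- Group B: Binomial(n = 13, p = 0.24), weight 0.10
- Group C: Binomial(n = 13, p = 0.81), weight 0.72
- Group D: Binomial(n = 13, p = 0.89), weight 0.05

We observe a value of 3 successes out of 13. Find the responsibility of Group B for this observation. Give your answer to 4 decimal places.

P(component k | x) = w_k·f_k(x) / marginal(x), where marginal(x) = Σ_j w_j·f_j(x).
Binomial probabilities:
  p_A = 0.250781
  p_B = 0.254177
  p_C = 9.31874e-06
  p_D = 5.22953e-08
Weight by the priors:
  w_A·p_A = 0.13 × 0.250781 = 0.0326015
  w_B·p_B = 0.10 × 0.254177 = 0.0254177
  w_C·p_C = 0.72 × 9.31874e-06 = 6.70949e-06
  w_D·p_D = 0.05 × 5.22953e-08 = 2.61477e-09
Evidence: 0.0326015 + 0.0254177 + 6.70949e-06 + 2.61477e-09 = 0.0580259
P(Group B | data) ≈ 0.4380

0.4380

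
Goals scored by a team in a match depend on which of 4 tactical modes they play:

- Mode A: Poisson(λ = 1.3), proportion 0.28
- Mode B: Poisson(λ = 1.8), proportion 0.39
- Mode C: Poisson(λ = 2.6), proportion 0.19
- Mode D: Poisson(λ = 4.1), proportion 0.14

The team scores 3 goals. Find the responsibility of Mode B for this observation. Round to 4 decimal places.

Apply Bayes' rule: the posterior for each component is proportional to its prior times its likelihood at x.
Component likelihoods at x = 3 goals:
  p_A = e^(−1.3)·1.3^3/3! = 0.0997921
  p_B = e^(−1.8)·1.8^3/3! = 0.160671
  p_C = e^(−2.6)·2.6^3/3! = 0.217572
  p_D = e^(−4.1)·4.1^3/3! = 0.190368
Prior × likelihood for each component:
  π_A·p_A = 0.28 × 0.0997921 = 0.0279418
  π_B·p_B = 0.39 × 0.160671 = 0.0626615
  π_C·p_C = 0.19 × 0.217572 = 0.0413387
  π_D·p_D = 0.14 × 0.190368 = 0.0266515
Normaliser: 0.0279418 + 0.0626615 + 0.0413387 + 0.0266515 = 0.158593
P(Mode B | data) ≈ 0.3951

0.3951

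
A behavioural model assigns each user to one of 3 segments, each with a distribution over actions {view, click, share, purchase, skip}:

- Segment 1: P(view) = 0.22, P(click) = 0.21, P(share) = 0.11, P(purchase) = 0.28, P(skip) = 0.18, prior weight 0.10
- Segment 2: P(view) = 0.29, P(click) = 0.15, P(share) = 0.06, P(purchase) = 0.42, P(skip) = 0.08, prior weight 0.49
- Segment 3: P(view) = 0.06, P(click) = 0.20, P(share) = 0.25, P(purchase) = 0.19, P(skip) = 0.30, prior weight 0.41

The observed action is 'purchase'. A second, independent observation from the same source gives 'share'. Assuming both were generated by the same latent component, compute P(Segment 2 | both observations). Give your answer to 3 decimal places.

0.354

P(component k | x) = P(Z=k)·f_k(x) / marginal(x), where marginal(x) = Σ_j P(Z=j)·f_j(x).
Since both observations come from the same component, the likelihood for component k is f_k(x₁)·f_k(x₂).
  L_1 = [0.28] × [0.11] = 0.0308
  L_2 = [0.42] × [0.06] = 0.0252
  L_3 = [0.19] × [0.25] = 0.0475
Multiply by the mixture weights:
  P(Z=1)·L_1 = 0.10 × 0.0308 = 0.00308
  P(Z=2)·L_2 = 0.49 × 0.0252 = 0.012348
  P(Z=3)·L_3 = 0.41 × 0.0475 = 0.019475
Marginal: 0.00308 + 0.012348 + 0.019475 = 0.034903
Responsibility of Segment 2: 0.012348 / 0.034903 ≈ 0.354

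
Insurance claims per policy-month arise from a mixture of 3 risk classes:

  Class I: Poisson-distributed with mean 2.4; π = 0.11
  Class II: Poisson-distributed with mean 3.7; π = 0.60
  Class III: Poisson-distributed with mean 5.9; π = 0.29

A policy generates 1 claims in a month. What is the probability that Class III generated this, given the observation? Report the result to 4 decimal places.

By Bayes' theorem, P(k | x) = π_k f_k(x) / Σ_j π_j f_j(x).
Evaluate each component's likelihood at the observed value:
  p_I = e^(−2.4)·2.4^1/1! = 0.217723
  p_II = e^(−3.7)·3.7^1/1! = 0.091477
  p_III = e^(−5.9)·5.9^1/1! = 0.0161627
Prior × likelihood for each component:
  π_I·p_I = 0.11 × 0.217723 = 0.0239495
  π_II·p_II = 0.60 × 0.091477 = 0.0548862
  π_III·p_III = 0.29 × 0.0161627 = 0.00468719
Normaliser: 0.0239495 + 0.0548862 + 0.00468719 = 0.083523
Responsibility of Class III: 0.00468719 / 0.083523 ≈ 0.0561

0.0561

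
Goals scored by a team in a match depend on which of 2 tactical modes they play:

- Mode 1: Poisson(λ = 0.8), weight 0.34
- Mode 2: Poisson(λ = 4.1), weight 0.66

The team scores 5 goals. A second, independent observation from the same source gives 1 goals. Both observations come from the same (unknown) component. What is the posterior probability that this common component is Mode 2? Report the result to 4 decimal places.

By Bayes' theorem, P(k | x) = w_k f_k(x) / Σ_j w_j f_j(x).
Since both observations come from the same component, the likelihood for component k is f_k(x₁)·f_k(x₂).
  p_1 = [0.00122697] × [0.359463] = 0.00044105
  p_2 = [0.160004] × [0.067948] = 0.0108719
Unnormalised posteriors:
  w_1·p_1 = 0.34 × 0.00044105 = 0.000149957
  w_2·p_2 = 0.66 × 0.0108719 = 0.00717548
Denominator: 0.000149957 + 0.00717548 = 0.00732544
P(Mode 2 | x₁,x₂) = 0.00717548 / 0.00732544 ≈ 0.9795

0.9795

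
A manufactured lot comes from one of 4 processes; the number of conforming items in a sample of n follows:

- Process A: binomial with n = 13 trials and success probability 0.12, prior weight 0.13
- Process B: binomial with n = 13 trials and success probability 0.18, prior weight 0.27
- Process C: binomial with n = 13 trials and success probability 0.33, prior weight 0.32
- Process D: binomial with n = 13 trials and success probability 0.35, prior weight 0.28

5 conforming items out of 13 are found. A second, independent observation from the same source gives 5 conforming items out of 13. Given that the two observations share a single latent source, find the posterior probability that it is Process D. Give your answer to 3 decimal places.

Apply Bayes' rule: the posterior for each component is proportional to its prior times its likelihood at x.
Since both observations come from the same component, the likelihood for component k is f_k(x₁)·f_k(x₂).
  L_A = [0.0115172] × [0.0115172] = 0.000132645
  L_B = [0.0497109] × [0.0497109] = 0.00247118
  L_C = [0.204525] × [0.204525] = 0.0418305
  L_D = [0.21539] × [0.21539] = 0.0463929
Unnormalised posteriors:
  P(Z=A)·L_A = 0.13 × 0.000132645 = 1.72439e-05
  P(Z=B)·L_B = 0.27 × 0.00247118 = 0.000667218
  P(Z=C)·L_C = 0.32 × 0.0418305 = 0.0133858
  P(Z=D)·L_D = 0.28 × 0.0463929 = 0.01299
Evidence: 1.72439e-05 + 0.000667218 + 0.0133858 + 0.01299 = 0.0270602
P(Process D | x) = 0.01299 / 0.0270602 ≈ 0.480

0.480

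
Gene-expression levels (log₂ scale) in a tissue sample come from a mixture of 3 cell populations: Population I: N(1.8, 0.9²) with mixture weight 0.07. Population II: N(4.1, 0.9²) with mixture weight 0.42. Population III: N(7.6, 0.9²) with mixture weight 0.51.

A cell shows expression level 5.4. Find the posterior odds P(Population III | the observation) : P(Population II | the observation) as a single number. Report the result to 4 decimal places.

The posterior odds equal the prior odds times the likelihood ratio: (w_i/w_j)·(f_i(x)/f_j(x)).
Normal densities:
  f_I = (1/(0.9·√(2π)))·exp(−(5.4−1.8)²/(2·0.9²)) = 0.443269·exp(-8.00000) = 0.0001487
  f_II = (1/(0.9·√(2π)))·exp(−(5.4−4.1)²/(2·0.9²)) = 0.443269·exp(-1.04321) = 0.156173
  f_III = (1/(0.9·√(2π)))·exp(−(5.4−7.6)²/(2·0.9²)) = 0.443269·exp(-2.98765) = 0.0223432
Odds = (0.51/0.42) × (0.0223432/0.156173) = 1.21429 × 0.143067 ≈ 0.1737

0.1737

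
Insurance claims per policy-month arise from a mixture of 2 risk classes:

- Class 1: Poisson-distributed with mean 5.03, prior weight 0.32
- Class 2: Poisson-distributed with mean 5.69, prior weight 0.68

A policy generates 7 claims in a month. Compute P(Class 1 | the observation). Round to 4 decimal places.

0.2775

The responsibility of component k is P(Z=k) f_k(x) divided by Σ_j P(Z=j) f_j(x).
Component likelihoods at x = 7 claims:
  L_1 = e^(−5.03)·5.03^7/7! = 0.105692
  L_2 = e^(−5.69)·5.69^7/7! = 0.129485
Multiply by the mixture weights:
  P(Z=1)·L_1 = 0.32 × 0.105692 = 0.0338216
  P(Z=2)·L_2 = 0.68 × 0.129485 = 0.0880499
Marginal: 0.0338216 + 0.0880499 = 0.121871
P(Class 1 | the observation) ≈ 0.2775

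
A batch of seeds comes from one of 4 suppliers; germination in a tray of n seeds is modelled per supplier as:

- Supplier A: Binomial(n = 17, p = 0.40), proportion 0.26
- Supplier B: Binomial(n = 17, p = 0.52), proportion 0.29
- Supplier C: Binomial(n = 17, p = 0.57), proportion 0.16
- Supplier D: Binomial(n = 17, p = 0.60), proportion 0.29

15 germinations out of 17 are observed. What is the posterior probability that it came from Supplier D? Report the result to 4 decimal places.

0.6811

Posterior ∝ prior × likelihood, so P(k | x) ∝ π_k f_k(x); normalise over all components.
Binomial probabilities:
  L_A = C(17,15)·0.40^15·0.60^2 = 136·1.07374e-06·0.36 = 5.25704e-05
  L_B = C(17,15)·0.52^15·0.48^2 = 136·5.49604e-05·0.2304 = 0.00172215
  L_C = C(17,15)·0.57^15·0.43^2 = 136·0.000217833·0.1849 = 0.00547771
  L_D = C(17,15)·0.60^15·0.40^2 = 136·0.000470185·0.16 = 0.0102312
Weight by the priors:
  π_A·L_A = 0.26 × 5.25704e-05 = 1.36683e-05
  π_B·L_B = 0.29 × 0.00172215 = 0.000499424
  π_C·L_C = 0.16 × 0.00547771 = 0.000876433
  π_D·L_D = 0.29 × 0.0102312 = 0.00296706
Evidence: 1.36683e-05 + 0.000499424 + 0.000876433 + 0.00296706 = 0.00435658
Responsibility of Supplier D: 0.00296706 / 0.00435658 ≈ 0.6811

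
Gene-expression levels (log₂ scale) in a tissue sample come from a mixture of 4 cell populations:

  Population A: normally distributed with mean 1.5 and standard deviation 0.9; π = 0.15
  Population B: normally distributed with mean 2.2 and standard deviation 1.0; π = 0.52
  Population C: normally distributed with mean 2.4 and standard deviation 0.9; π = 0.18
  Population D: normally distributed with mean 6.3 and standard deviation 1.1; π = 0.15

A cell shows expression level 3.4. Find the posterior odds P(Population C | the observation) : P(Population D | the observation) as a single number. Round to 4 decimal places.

Only the two components matter; the odds are (P(Z=i) f_i(x)) / (P(Z=j) f_j(x)).
Normal densities:
  L_A = 0.0477406
  L_B = 0.194186
  L_C = 0.239103
  L_D = 0.0112268
Posterior odds = (P(Z=C)·L_C) / (P(Z=D)·L_D) = (0.18·0.239103) / (0.15·0.0112268) = 0.0430385 / 0.00168401 ≈ 25.5571

25.5571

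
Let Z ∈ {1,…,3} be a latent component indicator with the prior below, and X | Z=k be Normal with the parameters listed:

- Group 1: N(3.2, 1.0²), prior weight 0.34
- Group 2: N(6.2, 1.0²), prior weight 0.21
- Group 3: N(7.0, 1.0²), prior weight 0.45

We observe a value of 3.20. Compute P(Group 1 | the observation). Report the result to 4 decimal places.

By Bayes' theorem, P(k | x) = π_k f_k(x) / Σ_j π_j f_j(x).
Evaluate each component's likelihood at the observed value:
  L_1 = (1/(1.0·√(2π)))·exp(−(3.20−3.2)²/(2·1.0²)) = 0.398942·exp(-0.00000) = 0.398942
  L_2 = (1/(1.0·√(2π)))·exp(−(3.20−6.2)²/(2·1.0²)) = 0.398942·exp(-4.50000) = 0.00443185
  L_3 = (1/(1.0·√(2π)))·exp(−(3.20−7.0)²/(2·1.0²)) = 0.398942·exp(-7.22000) = 0.000291947
Multiply by the mixture weights:
  π_1·L_1 = 0.34 × 0.398942 = 0.13564
  π_2·L_2 = 0.21 × 0.00443185 = 0.000930688
  π_3·L_3 = 0.45 × 0.000291947 = 0.000131376
Sum: 0.13564 + 0.000930688 + 0.000131376 = 0.136702
P(Group 1 | data) = 0.13564 / 0.136702 ≈ 0.9922

0.9922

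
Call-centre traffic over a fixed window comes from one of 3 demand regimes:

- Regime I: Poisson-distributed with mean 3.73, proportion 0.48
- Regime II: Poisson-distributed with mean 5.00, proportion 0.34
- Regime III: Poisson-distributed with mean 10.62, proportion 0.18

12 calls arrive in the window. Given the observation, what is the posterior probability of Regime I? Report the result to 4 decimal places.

The responsibility of component k is π_k f_k(x) divided by Σ_j π_j f_j(x).
Component likelihoods at x = 12 calls:
  f_I = e^(−3.73)·3.73^12/12! = 0.000363288
  f_II = e^(−5.00)·5.00^12/12! = 0.00343424
  f_III = e^(−10.62)·10.62^12/12! = 0.104942
Prior × likelihood for each component:
  π_I·f_I = 0.48 × 0.000363288 = 0.000174378
  π_II·f_II = 0.34 × 0.00343424 = 0.00116764
  π_III·f_III = 0.18 × 0.104942 = 0.0188896
Evidence: 0.000174378 + 0.00116764 + 0.0188896 = 0.0202316
So the posterior for Regime I is 0.000174378 / 0.0202316 ≈ 0.0086.

0.0086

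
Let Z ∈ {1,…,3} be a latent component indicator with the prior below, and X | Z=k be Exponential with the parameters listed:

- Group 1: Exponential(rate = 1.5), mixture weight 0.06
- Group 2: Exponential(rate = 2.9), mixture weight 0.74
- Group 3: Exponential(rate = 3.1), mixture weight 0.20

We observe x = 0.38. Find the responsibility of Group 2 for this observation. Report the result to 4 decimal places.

0.7467

By Bayes' theorem, P(k | x) = π_k f_k(x) / Σ_j π_j f_j(x).
Exponential densities:
  f_1 = 1.5·e^(−1.5·0.38) = 1.5·e^(−0.5700) = 0.848288
  f_2 = 2.9·e^(−2.9·0.38) = 2.9·e^(−1.1020) = 0.963397
  f_3 = 3.1·e^(−3.1·0.38) = 3.1·e^(−1.1780) = 0.954471
Prior × likelihood for each component:
  π_1·f_1 = 0.06 × 0.848288 = 0.0508973
  π_2·f_2 = 0.74 × 0.963397 = 0.712914
  π_3·f_3 = 0.20 × 0.954471 = 0.190894
Sum: 0.0508973 + 0.712914 + 0.190894 = 0.954706
Responsibility of Group 2: 0.712914 / 0.954706 ≈ 0.7467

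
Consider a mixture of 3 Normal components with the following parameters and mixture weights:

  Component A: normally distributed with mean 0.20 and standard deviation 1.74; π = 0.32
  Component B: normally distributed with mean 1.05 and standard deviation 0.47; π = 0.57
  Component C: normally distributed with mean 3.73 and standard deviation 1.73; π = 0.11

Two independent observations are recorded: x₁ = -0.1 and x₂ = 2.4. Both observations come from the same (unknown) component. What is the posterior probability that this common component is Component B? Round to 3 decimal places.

Posterior ∝ prior × likelihood, so P(k | x) ∝ w_k f_k(x); normalise over all components.
Since both observations come from the same component, the likelihood for component k is f_k(x₁)·f_k(x₂).
  p_A = [(1/(1.74·√(2π)))·exp(−(-0.1−0.20)²/(2·1.74²)) = 0.229277·exp(-0.01486) = 0.225895] × [0.103092] = 0.0232878
  p_B = [(1/(0.47·√(2π)))·exp(−(-0.1−1.05)²/(2·0.47²)) = 0.848813·exp(-2.99344) = 0.0425382] × [0.0137175] = 0.000583517
  p_C = [(1/(1.73·√(2π)))·exp(−(-0.1−3.73)²/(2·1.73²)) = 0.230602·exp(-2.45062) = 0.0198873] × [0.171602] = 0.0034127
Multiply by the mixture weights:
  w_A·p_A = 0.32 × 0.0232878 = 0.00745211
  w_B·p_B = 0.57 × 0.000583517 = 0.000332604
  w_C·p_C = 0.11 × 0.0034127 = 0.000375397
Denominator: 0.00745211 + 0.000332604 + 0.000375397 = 0.00816011
So the posterior for Component B is 0.000332604 / 0.00816011 ≈ 0.041.

0.041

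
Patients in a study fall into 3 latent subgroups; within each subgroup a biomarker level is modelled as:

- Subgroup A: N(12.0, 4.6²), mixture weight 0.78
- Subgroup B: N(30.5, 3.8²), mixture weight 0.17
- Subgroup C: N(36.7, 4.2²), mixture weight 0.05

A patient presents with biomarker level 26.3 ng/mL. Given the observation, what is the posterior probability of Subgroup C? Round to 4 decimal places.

Apply Bayes' rule: the posterior for each component is proportional to its prior times its likelihood at x.
Component likelihoods at x = 26.3 ng/mL:
  L_A = 0.000691264
  L_B = 0.0569978
  L_C = 0.00442811
Prior × likelihood for each component:
  P(Z=A)·L_A = 0.78 × 0.000691264 = 0.000539186
  P(Z=B)·L_B = 0.17 × 0.0569978 = 0.00968962
  P(Z=C)·L_C = 0.05 × 0.00442811 = 0.000221405
Evidence: 0.000539186 + 0.00968962 + 0.000221405 = 0.0104502
Responsibility of Subgroup C: 0.000221405 / 0.0104502 ≈ 0.0212

0.0212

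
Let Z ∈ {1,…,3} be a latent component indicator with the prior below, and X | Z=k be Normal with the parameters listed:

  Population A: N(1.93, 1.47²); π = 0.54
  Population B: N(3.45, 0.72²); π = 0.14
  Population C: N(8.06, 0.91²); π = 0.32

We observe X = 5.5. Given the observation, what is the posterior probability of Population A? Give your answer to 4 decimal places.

Apply Bayes' rule: the posterior for each component is proportional to its prior times its likelihood at x.
Evaluate each component's likelihood at the observed value:
  p_A = 0.0142189
  p_B = 0.00962134
  p_C = 0.00838226
Prior × likelihood for each component:
  π_A·p_A = 0.54 × 0.0142189 = 0.00767823
  π_B·p_B = 0.14 × 0.00962134 = 0.00134699
  π_C·p_C = 0.32 × 0.00838226 = 0.00268232
Marginal: 0.00767823 + 0.00134699 + 0.00268232 = 0.0117075
So the posterior for Population A is 0.00767823 / 0.0117075 ≈ 0.6558.

0.6558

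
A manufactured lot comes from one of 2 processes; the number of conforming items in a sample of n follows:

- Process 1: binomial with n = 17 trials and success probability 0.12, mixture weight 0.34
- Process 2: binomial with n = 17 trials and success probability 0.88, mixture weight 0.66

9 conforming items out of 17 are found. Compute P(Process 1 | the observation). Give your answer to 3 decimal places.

0.066

By Bayes' theorem, P(k | x) = π_k f_k(x) / Σ_j π_j f_j(x).
Component likelihoods at x = 9 conforming items out of 17:
  f_1 = C(17,9)·0.12^9·0.88^8 = 24310·5.15978e-09·0.359635 = 4.51105e-05
  f_2 = C(17,9)·0.88^9·0.12^8 = 24310·0.316478·4.29982e-08 = 0.00033081
Unnormalised posteriors:
  π_1·f_1 = 0.34 × 4.51105e-05 = 1.53376e-05
  π_2·f_2 = 0.66 × 0.00033081 = 0.000218335
Normaliser: 1.53376e-05 + 0.000218335 = 0.000233672
P(Process 1 | x) = 1.53376e-05 / 0.000233672 ≈ 0.066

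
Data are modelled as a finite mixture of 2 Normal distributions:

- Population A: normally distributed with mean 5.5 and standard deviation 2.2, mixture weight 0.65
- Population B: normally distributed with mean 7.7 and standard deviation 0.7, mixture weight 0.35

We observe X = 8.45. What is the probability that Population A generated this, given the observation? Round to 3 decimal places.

0.299

The responsibility of component k is P(Z=k) f_k(x) divided by Σ_j P(Z=j) f_j(x).
Normal densities:
  L_A = 0.0737987
  L_B = 0.321023
Unnormalised posteriors:
  P(Z=A)·L_A = 0.65 × 0.0737987 = 0.0479691
  P(Z=B)·L_B = 0.35 × 0.321023 = 0.112358
Denominator: 0.0479691 + 0.112358 = 0.160327
Responsibility of Population A: 0.0479691 / 0.160327 ≈ 0.299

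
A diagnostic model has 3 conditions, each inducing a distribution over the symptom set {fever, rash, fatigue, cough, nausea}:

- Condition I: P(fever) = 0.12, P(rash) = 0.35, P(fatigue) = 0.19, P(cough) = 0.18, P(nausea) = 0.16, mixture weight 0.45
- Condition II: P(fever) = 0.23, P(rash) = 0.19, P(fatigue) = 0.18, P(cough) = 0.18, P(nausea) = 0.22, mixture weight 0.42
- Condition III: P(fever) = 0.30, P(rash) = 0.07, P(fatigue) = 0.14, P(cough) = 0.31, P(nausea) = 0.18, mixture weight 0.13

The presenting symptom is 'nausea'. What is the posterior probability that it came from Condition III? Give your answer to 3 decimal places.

0.125

Apply Bayes' rule: the posterior for each component is proportional to its prior times its likelihood at x.
Categorical probabilities:
  f_I = P(nausea | comp) = 0.16
  f_II = P(nausea | comp) = 0.22
  f_III = P(nausea | comp) = 0.18
Prior × likelihood for each component:
  π_I·f_I = 0.45 × 0.16 = 0.072
  π_II·f_II = 0.42 × 0.22 = 0.0924
  π_III·f_III = 0.13 × 0.18 = 0.0234
Marginal: 0.072 + 0.0924 + 0.0234 = 0.1878
So the posterior for Condition III is 0.0234 / 0.1878 ≈ 0.125.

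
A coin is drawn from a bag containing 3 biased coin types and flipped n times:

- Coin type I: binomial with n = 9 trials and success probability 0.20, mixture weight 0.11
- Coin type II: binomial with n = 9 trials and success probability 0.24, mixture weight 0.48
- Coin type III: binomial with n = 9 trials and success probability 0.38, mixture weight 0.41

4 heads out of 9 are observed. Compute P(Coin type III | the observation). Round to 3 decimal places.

0.629

By Bayes' theorem, P(k | x) = π_k f_k(x) / Σ_j π_j f_j(x).
Binomial probabilities:
  f_I = 0.0660603
  f_II = 0.105995
  f_III = 0.240693
Weight by the priors:
  π_I·f_I = 0.11 × 0.0660603 = 0.00726663
  π_II·f_II = 0.48 × 0.105995 = 0.0508774
  π_III·f_III = 0.41 × 0.240693 = 0.0986841
Sum: 0.00726663 + 0.0508774 + 0.0986841 = 0.156828
So the posterior for Coin type III is 0.0986841 / 0.156828 ≈ 0.629.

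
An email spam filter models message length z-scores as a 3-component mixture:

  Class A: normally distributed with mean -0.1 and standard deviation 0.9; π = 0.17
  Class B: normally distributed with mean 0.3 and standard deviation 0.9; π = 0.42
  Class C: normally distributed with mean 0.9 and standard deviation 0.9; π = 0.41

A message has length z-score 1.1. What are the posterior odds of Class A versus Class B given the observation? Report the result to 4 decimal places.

Since P(k|x) ∝ π_k f_k(x), the posterior odds are π_i f_i(x) / (π_j f_j(x)).
Evaluate each component's likelihood at the observed value:
  p_A = 0.182233
  p_B = 0.298603
  p_C = 0.432458
Posterior odds = (π_A·p_A) / (π_B·p_B) = (0.17·0.182233) / (0.42·0.298603) = 0.0309797 / 0.125413 ≈ 0.2470

0.2470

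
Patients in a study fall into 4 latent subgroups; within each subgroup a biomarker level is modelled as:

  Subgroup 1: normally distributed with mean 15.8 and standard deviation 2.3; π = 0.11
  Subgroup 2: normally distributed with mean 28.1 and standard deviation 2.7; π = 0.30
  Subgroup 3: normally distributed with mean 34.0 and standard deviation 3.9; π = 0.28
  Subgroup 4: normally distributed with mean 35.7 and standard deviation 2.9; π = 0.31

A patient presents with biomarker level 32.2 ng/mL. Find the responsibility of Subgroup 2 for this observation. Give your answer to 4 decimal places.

0.2320

Posterior ∝ prior × likelihood, so P(k | x) ∝ π_k f_k(x); normalise over all components.
Component likelihoods at x = 32.2 ng/mL:
  p_1 = 1.58031e-12
  p_2 = 0.0466473
  p_3 = 0.0919579
  p_4 = 0.0664073
Prior × likelihood for each component:
  π_1·p_1 = 0.11 × 1.58031e-12 = 1.73835e-13
  π_2·p_2 = 0.30 × 0.0466473 = 0.0139942
  π_3·p_3 = 0.28 × 0.0919579 = 0.0257482
  π_4·p_4 = 0.31 × 0.0664073 = 0.0205863
Marginal: 1.73835e-13 + 0.0139942 + 0.0257482 + 0.0205863 = 0.0603287
So the posterior for Subgroup 2 is 0.0139942 / 0.0603287 ≈ 0.2320.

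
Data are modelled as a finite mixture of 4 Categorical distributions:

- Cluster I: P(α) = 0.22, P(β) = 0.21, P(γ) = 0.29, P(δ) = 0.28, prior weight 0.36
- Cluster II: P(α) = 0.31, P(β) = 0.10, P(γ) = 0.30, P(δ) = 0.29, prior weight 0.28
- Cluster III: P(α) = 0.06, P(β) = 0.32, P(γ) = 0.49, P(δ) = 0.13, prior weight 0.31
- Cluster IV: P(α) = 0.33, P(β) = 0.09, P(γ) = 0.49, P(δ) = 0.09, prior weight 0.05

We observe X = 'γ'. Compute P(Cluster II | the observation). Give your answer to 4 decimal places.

0.2303

Posterior ∝ prior × likelihood, so P(k | x) ∝ π_k f_k(x); normalise over all components.
Categorical probabilities:
  L_I = P(γ | comp) = 0.29
  L_II = P(γ | comp) = 0.30
  L_III = P(γ | comp) = 0.49
  L_IV = P(γ | comp) = 0.49
Unnormalised posteriors:
  π_I·L_I = 0.36 × 0.29 = 0.1044
  π_II·L_II = 0.28 × 0.3 = 0.084
  π_III·L_III = 0.31 × 0.49 = 0.1519
  π_IV·L_IV = 0.05 × 0.49 = 0.0245
Evidence: 0.1044 + 0.084 + 0.1519 + 0.0245 = 0.3648
Responsibility of Cluster II: 0.084 / 0.3648 ≈ 0.2303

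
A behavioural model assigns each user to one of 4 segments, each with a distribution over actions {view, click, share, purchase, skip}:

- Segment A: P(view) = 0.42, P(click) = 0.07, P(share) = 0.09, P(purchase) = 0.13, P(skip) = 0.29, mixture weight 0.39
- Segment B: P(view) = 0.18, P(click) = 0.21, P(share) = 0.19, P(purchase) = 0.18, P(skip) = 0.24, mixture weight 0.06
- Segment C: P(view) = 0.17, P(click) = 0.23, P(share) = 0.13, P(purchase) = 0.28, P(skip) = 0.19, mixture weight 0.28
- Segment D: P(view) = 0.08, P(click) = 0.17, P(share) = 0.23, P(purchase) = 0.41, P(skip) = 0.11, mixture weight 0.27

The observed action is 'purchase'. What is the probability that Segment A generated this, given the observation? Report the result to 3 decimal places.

0.202

P(component k | x) = P(Z=k)·f_k(x) / marginal(x), where marginal(x) = Σ_j P(Z=j)·f_j(x).
Component likelihoods at x = 'purchase':
  L_A = P(purchase | comp) = 0.13
  L_B = P(purchase | comp) = 0.18
  L_C = P(purchase | comp) = 0.28
  L_D = P(purchase | comp) = 0.41
Weight by the priors:
  P(Z=A)·L_A = 0.39 × 0.13 = 0.0507
  P(Z=B)·L_B = 0.06 × 0.18 = 0.0108
  P(Z=C)·L_C = 0.28 × 0.28 = 0.0784
  P(Z=D)·L_D = 0.27 × 0.41 = 0.1107
Marginal: 0.0507 + 0.0108 + 0.0784 + 0.1107 = 0.2506
So the posterior for Segment A is 0.0507 / 0.2506 ≈ 0.202.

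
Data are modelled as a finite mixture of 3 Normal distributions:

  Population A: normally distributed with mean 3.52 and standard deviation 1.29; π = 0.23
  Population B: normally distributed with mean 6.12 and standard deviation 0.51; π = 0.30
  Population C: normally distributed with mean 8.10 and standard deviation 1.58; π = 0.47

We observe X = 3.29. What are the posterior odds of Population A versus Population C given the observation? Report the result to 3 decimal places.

The posterior odds equal the prior odds times the likelihood ratio: (P(Z=i)/P(Z=j))·(f_i(x)/f_j(x)).
Evaluate each component's likelihood at the observed value:
  f_A = 0.304381
  f_B = 1.61074e-07
  f_C = 0.00245346
Posterior odds = (P(Z=A)·f_A) / (P(Z=C)·f_C) = (0.23·0.304381) / (0.47·0.00245346) = 0.0700076 / 0.00115313 ≈ 60.711

60.711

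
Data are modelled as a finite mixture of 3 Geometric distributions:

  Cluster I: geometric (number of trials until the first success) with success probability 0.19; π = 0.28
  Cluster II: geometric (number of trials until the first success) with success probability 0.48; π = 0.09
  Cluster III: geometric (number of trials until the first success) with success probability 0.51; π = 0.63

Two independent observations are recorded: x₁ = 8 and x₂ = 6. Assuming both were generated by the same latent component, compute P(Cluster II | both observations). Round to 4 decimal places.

Posterior ∝ prior × likelihood, so P(k | x) ∝ P(Z=k) f_k(x); normalise over all components.
Since both observations come from the same component, the likelihood for component k is f_k(x₁)·f_k(x₂).
  L_I = [0.0434659] × [0.0662489] = 0.00287957
  L_II = [0.00493474] × [0.0182498] = 9.00581e-05
  L_III = [0.00345894] × [0.0144062] = 4.98303e-05
Prior × likelihood for each component:
  P(Z=I)·L_I = 0.28 × 0.00287957 = 0.000806279
  P(Z=II)·L_II = 0.09 × 9.00581e-05 = 8.10523e-06
  P(Z=III)·L_III = 0.63 × 4.98303e-05 = 3.13931e-05
Denominator: 0.000806279 + 8.10523e-06 + 3.13931e-05 = 0.000845778
P(Cluster II | x) ≈ 0.0096

0.0096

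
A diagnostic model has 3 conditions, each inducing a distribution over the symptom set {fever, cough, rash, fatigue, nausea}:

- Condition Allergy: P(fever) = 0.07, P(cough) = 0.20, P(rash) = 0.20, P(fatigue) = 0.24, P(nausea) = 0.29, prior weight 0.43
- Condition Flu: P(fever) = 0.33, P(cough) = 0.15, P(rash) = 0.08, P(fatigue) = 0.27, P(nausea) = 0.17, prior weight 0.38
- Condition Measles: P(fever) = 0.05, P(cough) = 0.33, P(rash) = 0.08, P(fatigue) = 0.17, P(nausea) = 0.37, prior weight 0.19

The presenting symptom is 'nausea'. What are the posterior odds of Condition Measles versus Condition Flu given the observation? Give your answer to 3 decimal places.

Posterior odds = (π_i f_i(x)) / (π_j f_j(x)); the normalising sum cancels.
Evaluate each component's likelihood at the observed value:
  p_Allergy = P(nausea | comp) = 0.29
  p_Flu = P(nausea | comp) = 0.17
  p_Measles = P(nausea | comp) = 0.37
0.0703 / 0.0646 ≈ 1.088

1.088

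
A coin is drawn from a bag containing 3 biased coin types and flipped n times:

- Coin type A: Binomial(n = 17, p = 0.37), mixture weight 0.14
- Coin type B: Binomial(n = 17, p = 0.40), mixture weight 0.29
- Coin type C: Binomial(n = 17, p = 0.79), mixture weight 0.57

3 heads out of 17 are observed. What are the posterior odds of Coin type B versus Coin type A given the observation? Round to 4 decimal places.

Since P(k|x) ∝ π_k f_k(x), the posterior odds are π_i f_i(x) / (π_j f_j(x)).
Component likelihoods at x = 3 heads out of 17:
  p_A = 0.0534419
  p_B = 0.0341041
  p_C = 1.08758e-07
Odds = (0.29/0.14) × (0.0341041/0.0534419) = 2.07143 × 0.638153 ≈ 1.3219

1.3219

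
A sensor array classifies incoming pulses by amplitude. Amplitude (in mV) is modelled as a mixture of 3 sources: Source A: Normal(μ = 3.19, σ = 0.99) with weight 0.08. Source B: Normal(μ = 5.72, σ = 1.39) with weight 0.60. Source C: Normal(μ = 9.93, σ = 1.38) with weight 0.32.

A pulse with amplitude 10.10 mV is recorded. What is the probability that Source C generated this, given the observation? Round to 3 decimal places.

Posterior ∝ prior × likelihood, so P(k | x) ∝ π_k f_k(x); normalise over all components.
Normal densities:
  p_A = 1.06264e-11
  p_B = 0.00200343
  p_C = 0.286903
Prior × likelihood for each component:
  π_A·p_A = 0.08 × 1.06264e-11 = 8.50113e-13
  π_B·p_B = 0.60 × 0.00200343 = 0.00120206
  π_C·p_C = 0.32 × 0.286903 = 0.0918091
Denominator: 8.50113e-13 + 0.00120206 + 0.0918091 = 0.0930111
Responsibility of Source C: 0.0918091 / 0.0930111 ≈ 0.987

0.987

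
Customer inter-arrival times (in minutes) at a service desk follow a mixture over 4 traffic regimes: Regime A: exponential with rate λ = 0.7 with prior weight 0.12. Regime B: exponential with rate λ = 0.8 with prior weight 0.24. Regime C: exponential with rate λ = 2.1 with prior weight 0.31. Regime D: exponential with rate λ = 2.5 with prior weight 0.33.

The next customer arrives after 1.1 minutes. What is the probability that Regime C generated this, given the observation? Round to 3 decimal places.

0.274

The responsibility of component k is P(Z=k) f_k(x) divided by Σ_j P(Z=j) f_j(x).
Exponential densities:
  f_A = 0.324109
  f_B = 0.331826
  f_C = 0.208449
  f_D = 0.15982
Prior × likelihood for each component:
  P(Z=A)·f_A = 0.12 × 0.324109 = 0.0388931
  P(Z=B)·f_B = 0.24 × 0.331826 = 0.0796383
  P(Z=C)·f_C = 0.31 × 0.208449 = 0.0646191
  P(Z=D)·f_D = 0.33 × 0.15982 = 0.0527405
Evidence: 0.0388931 + 0.0796383 + 0.0646191 + 0.0527405 = 0.235891
So the posterior for Regime C is 0.0646191 / 0.235891 ≈ 0.274.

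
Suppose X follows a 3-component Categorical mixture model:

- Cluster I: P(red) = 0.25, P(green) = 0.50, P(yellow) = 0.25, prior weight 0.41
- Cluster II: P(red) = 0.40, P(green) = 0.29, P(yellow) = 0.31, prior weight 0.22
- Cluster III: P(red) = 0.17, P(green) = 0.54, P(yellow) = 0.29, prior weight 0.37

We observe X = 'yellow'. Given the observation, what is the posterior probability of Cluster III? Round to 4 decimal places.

Posterior ∝ prior × likelihood, so P(k | x) ∝ w_k f_k(x); normalise over all components.
Component likelihoods at x = 'yellow':
  L_I = 0.25
  L_II = 0.31
  L_III = 0.29
Weight by the priors:
  w_I·L_I = 0.41 × 0.25 = 0.1025
  w_II·L_II = 0.22 × 0.31 = 0.0682
  w_III·L_III = 0.37 × 0.29 = 0.1073
Normaliser: 0.1025 + 0.0682 + 0.1073 = 0.278
So the posterior for Cluster III is 0.1073 / 0.278 ≈ 0.3860.

0.3860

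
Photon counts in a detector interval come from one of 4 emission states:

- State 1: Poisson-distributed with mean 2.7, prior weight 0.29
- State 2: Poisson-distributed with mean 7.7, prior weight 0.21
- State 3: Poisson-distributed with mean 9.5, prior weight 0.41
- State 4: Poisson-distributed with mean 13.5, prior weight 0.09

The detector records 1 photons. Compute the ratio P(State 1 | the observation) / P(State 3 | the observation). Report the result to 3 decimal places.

180.492

Only the two components matter; the odds are (π_i f_i(x)) / (π_j f_j(x)).
Component likelihoods at x = 1 photons:
  f_1 = e^(−2.7)·2.7^1/1! = 0.181455
  f_2 = e^(−7.7)·7.7^1/1! = 0.00348677
  f_3 = e^(−9.5)·9.5^1/1! = 0.000711092
  f_4 = e^(−13.5)·13.5^1/1! = 1.85079e-05
Odds = (0.29/0.41) × (0.181455/0.000711092) = 0.707317 × 255.178 ≈ 180.492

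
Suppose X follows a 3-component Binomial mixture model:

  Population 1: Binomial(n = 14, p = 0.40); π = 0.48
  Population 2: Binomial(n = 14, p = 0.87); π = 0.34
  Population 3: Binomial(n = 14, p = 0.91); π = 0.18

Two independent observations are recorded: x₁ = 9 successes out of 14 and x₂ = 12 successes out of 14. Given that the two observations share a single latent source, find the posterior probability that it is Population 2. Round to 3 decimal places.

The responsibility of component k is π_k f_k(x) divided by Σ_j π_j f_j(x).
Since both observations come from the same component, the likelihood for component k is f_k(x₁)·f_k(x₂).
  L_1 = [0.0408094] × [0.000549622] = 2.24297e-05
  L_2 = [0.0212253] × [0.289174] = 0.00613781
  L_3 = [0.00505882] × [0.237697] = 0.00120246
Prior × likelihood for each component:
  π_1·L_1 = 0.48 × 2.24297e-05 = 1.07663e-05
  π_2·L_2 = 0.34 × 0.00613781 = 0.00208685
  π_3·L_3 = 0.18 × 0.00120246 = 0.000216444
Marginal: 1.07663e-05 + 0.00208685 + 0.000216444 = 0.00231406
Responsibility of Population 2: 0.00208685 / 0.00231406 ≈ 0.902

0.902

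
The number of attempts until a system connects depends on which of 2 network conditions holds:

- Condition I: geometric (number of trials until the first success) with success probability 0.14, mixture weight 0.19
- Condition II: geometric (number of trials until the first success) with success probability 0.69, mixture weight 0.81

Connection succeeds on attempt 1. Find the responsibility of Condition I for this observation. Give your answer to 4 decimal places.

0.0454

By Bayes' theorem, P(k | x) = P(Z=k) f_k(x) / Σ_j P(Z=j) f_j(x).
Evaluate each component's likelihood at the observed value:
  f_I = 0.14·(1−0.14)^0 = 0.14·1 = 0.14
  f_II = 0.69·(1−0.69)^0 = 0.69·1 = 0.69
Unnormalised posteriors:
  P(Z=I)·f_I = 0.19 × 0.14 = 0.0266
  P(Z=II)·f_II = 0.81 × 0.69 = 0.5589
Evidence: 0.0266 + 0.5589 = 0.5855
P(Condition I | data) ≈ 0.0454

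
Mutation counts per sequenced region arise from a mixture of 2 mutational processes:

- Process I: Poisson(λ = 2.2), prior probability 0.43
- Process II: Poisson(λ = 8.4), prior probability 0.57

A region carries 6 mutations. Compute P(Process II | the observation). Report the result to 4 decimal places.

Posterior ∝ prior × likelihood, so P(k | x) ∝ P(Z=k) f_k(x); normalise over all components.
Evaluate each component's likelihood at the observed value:
  L_I = 0.0174484
  L_II = 0.109716
Unnormalised posteriors:
  P(Z=I)·L_I = 0.43 × 0.0174484 = 0.00750281
  P(Z=II)·L_II = 0.57 × 0.109716 = 0.0625381
Sum: 0.00750281 + 0.0625381 = 0.0700409
Responsibility of Process II: 0.0625381 / 0.0700409 ≈ 0.8929

0.8929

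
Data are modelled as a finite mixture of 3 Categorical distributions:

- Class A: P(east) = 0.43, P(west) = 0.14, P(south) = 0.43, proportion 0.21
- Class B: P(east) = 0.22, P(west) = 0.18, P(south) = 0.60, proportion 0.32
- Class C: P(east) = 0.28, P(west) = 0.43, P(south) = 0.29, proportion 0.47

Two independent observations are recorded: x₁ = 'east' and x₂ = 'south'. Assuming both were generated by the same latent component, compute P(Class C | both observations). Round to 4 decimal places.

0.3201

Apply Bayes' rule: the posterior for each component is proportional to its prior times its likelihood at x.
Since both observations come from the same component, the likelihood for component k is f_k(x₁)·f_k(x₂).
  f_A = [P(east | comp) = 0.43] × [0.43] = 0.1849
  f_B = [P(east | comp) = 0.22] × [0.6] = 0.132
  f_C = [P(east | comp) = 0.28] × [0.29] = 0.0812
Prior × likelihood for each component:
  P(Z=A)·f_A = 0.21 × 0.1849 = 0.038829
  P(Z=B)·f_B = 0.32 × 0.132 = 0.04224
  P(Z=C)·f_C = 0.47 × 0.0812 = 0.038164
Normaliser: 0.038829 + 0.04224 + 0.038164 = 0.119233
So the posterior for Class C is 0.038164 / 0.119233 ≈ 0.3201.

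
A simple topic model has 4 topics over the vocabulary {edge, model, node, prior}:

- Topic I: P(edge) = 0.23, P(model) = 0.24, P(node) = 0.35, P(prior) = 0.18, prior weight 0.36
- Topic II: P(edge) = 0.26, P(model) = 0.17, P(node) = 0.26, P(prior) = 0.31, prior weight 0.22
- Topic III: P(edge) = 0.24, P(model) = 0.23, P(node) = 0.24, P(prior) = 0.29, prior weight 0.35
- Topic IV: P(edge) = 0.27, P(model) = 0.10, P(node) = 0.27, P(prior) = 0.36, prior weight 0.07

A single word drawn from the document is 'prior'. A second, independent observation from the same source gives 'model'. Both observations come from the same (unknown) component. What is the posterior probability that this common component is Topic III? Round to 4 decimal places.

P(component k | x) = w_k·f_k(x) / marginal(x), where marginal(x) = Σ_j w_j·f_j(x).
Since both observations come from the same component, the likelihood for component k is f_k(x₁)·f_k(x₂).
  f_I = [P(prior | comp) = 0.18] × [0.24] = 0.0432
  f_II = [P(prior | comp) = 0.31] × [0.17] = 0.0527
  f_III = [P(prior | comp) = 0.29] × [0.23] = 0.0667
  f_IV = [P(prior | comp) = 0.36] × [0.1] = 0.036
Multiply by the mixture weights:
  w_I·f_I = 0.36 × 0.0432 = 0.015552
  w_II·f_II = 0.22 × 0.0527 = 0.011594
  w_III·f_III = 0.35 × 0.0667 = 0.023345
  w_IV·f_IV = 0.07 × 0.036 = 0.00252
Normaliser: 0.015552 + 0.011594 + 0.023345 + 0.00252 = 0.053011
P(Topic III | x₁,x₂) = 0.023345 / 0.053011 ≈ 0.4404

0.4404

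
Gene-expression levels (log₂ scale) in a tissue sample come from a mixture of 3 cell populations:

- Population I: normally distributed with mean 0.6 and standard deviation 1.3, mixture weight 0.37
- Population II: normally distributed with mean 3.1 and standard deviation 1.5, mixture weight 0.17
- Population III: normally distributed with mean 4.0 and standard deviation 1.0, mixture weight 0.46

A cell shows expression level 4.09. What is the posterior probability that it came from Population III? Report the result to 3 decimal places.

Apply Bayes' rule: the posterior for each component is proportional to its prior times its likelihood at x.
Component likelihoods at x = 4.09:
  f_I = 0.0083551
  f_II = 0.213909
  f_III = 0.39733
Prior × likelihood for each component:
  π_I·f_I = 0.37 × 0.0083551 = 0.00309139
  π_II·f_II = 0.17 × 0.213909 = 0.0363646
  π_III·f_III = 0.46 × 0.39733 = 0.182772
Normaliser: 0.00309139 + 0.0363646 + 0.182772 = 0.222228
P(Population III | 4.09) ≈ 0.822

0.822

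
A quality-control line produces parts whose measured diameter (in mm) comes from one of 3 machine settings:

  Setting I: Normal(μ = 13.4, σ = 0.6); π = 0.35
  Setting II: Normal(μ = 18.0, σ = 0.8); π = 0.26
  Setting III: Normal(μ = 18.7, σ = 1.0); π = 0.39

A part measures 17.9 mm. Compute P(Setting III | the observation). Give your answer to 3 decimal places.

0.468

By Bayes' theorem, P(k | x) = w_k f_k(x) / Σ_j w_j f_j(x).
Component likelihoods at x = 17.9 mm:
  p_I = 4.0572e-13
  p_II = 0.494797
  p_III = 0.289692
Multiply by the mixture weights:
  w_I·p_I = 0.35 × 4.0572e-13 = 1.42002e-13
  w_II·p_II = 0.26 × 0.494797 = 0.128647
  w_III·p_III = 0.39 × 0.289692 = 0.11298
Normaliser: 1.42002e-13 + 0.128647 + 0.11298 = 0.241627
Responsibility of Setting III: 0.11298 / 0.241627 ≈ 0.468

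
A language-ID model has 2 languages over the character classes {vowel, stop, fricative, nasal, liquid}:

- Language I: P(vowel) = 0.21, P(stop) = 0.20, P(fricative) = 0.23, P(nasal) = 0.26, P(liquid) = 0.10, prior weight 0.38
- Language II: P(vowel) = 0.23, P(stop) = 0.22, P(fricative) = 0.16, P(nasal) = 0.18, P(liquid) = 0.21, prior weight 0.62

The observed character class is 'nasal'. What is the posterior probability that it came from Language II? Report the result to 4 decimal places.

Apply Bayes' rule: the posterior for each component is proportional to its prior times its likelihood at x.
Component likelihoods at x = 'nasal':
  f_I = P(nasal | comp) = 0.26
  f_II = P(nasal | comp) = 0.18
Weight by the priors:
  π_I·f_I = 0.38 × 0.26 = 0.0988
  π_II·f_II = 0.62 × 0.18 = 0.1116
Denominator: 0.0988 + 0.1116 = 0.2104
P(Language II | data) = 0.1116 / 0.2104 ≈ 0.5304

0.5304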